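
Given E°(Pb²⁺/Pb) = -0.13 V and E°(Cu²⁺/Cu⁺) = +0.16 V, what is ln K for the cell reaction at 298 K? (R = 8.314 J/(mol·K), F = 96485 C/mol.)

ln K = 22.6

E°_cell = +0.16 − (-0.13) = 0.29 V, with n = 2 electrons transferred.
At equilibrium E = 0, so the Nernst equation gives ln K = nFE°/RT = (2)(96485)(0.29)/((8.314)(298)) = 22.59.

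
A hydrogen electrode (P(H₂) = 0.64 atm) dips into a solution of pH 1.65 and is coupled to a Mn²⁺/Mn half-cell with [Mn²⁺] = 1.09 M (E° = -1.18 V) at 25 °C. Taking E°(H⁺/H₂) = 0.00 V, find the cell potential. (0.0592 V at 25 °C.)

1.09 V

The hydrogen couple is the cathode, so E°_cell = 1.18 V; n = 2.
[H⁺] = 10^(−1.65) = 0.022 M, and Q = [Mn²⁺]·P(H₂) / [H⁺]^2 = 1390.
E = E° − (0.0592/2) log Q = 1.18 − (0.0592/2)(3.144) = 1.087 V.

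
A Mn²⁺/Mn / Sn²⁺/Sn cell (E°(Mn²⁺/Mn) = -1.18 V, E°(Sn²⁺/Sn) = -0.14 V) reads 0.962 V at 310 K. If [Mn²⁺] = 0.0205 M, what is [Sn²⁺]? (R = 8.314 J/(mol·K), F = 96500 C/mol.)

6 × 10^-5 M

From the Nernst equation, ln Q = nF(E° − E)/RT = 2×96500×(1.04 − 0.962)/(8.314×310) = 5.841, so Q = 344.
With Q = [Mn²⁺]/[Sn²⁺] and the known concentrations, [Sn²⁺] in the denominator gives [Sn²⁺] = 6 × 10^-5 M.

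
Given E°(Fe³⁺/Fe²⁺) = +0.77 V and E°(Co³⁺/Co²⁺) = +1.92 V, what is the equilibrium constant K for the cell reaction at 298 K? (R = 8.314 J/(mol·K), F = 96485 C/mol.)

2.8 × 10^19

E°_cell = +1.92 − (+0.77) = 1.15 V, with n = 1 electron transferred.
At equilibrium E = 0, so the Nernst equation gives ln K = nFE°/RT = (1)(96485)(1.15)/((8.314)(298)) = 44.78.
K = e^44.78 = 2.8 × 10^19.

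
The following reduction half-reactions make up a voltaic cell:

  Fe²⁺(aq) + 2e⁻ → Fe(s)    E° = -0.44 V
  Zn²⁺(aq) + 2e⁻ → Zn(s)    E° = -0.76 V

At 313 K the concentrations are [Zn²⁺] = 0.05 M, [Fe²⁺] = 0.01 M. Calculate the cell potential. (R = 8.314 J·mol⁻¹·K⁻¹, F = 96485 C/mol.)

The Fe²⁺/Fe couple has the higher reduction potential and acts as the cathode, so E°_cell = -0.44 − (-0.76) = 0.32 V.
Balancing electrons gives n = 2; the reaction quotient is Q = [Zn²⁺]/[Fe²⁺] = 5.00.
E = E° − (RT/nF) ln Q = 0.32 − (8.314×313)/(2×96485) × (1.609) = 0.320 − 0.022 = 0.298 V.

0.298 V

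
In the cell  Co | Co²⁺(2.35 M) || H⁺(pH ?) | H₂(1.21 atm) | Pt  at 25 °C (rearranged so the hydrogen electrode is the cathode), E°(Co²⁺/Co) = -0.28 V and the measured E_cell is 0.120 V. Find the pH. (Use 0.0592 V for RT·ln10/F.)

E°_cell = 0.28 V and n = 2.
log Q = n(E° − E)/0.0592 = 2×(0.28 − 0.120)/0.0592 = 5.405.
With Q = [Co²⁺]·P(H₂) / [H⁺]^2, solving for [H⁺] gives log[H⁺] = -2.476, so pH = 2.48.

pH = 2.48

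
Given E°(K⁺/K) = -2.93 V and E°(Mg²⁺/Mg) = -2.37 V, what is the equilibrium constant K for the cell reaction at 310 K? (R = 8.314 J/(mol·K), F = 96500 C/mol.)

E°_cell = -2.37 − (-2.93) = 0.56 V, with n = 2 electrons transferred.
At equilibrium E = 0, so the Nernst equation gives ln K = nFE°/RT = (2)(96500)(0.56)/((8.314)(310)) = 41.93.
K = e^41.93 = 1.6 × 10^18.

1.6 × 10^18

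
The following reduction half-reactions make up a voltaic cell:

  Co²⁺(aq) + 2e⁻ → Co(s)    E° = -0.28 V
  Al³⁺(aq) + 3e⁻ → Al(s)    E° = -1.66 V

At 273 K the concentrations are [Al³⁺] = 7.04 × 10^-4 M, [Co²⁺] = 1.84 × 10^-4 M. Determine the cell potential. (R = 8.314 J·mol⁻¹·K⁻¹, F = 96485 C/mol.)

1.34 V

The Co²⁺/Co couple has the higher reduction potential and acts as the cathode, so E°_cell = -0.28 − (-1.66) = 1.38 V.
Balancing electrons gives n = 6; the reaction quotient is Q = [Al³⁺]^2/[Co²⁺]^3 = 7.96 × 10^4.
E = E° − (RT/nF) ln Q = 1.38 − (8.314×273)/(6×96485) × (11.284) = 1.380 − 0.044 = 1.336 V.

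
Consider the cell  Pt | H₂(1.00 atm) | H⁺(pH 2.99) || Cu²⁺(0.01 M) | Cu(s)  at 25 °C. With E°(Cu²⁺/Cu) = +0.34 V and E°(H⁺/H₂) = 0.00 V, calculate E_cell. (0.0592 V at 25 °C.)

The Cu²⁺/Cu couple is the cathode, so E°_cell = 0.34 V; n = 2.
[H⁺] = 10^(−2.99) = 0.0010 M, and Q = [H⁺]^2 / ([Cu²⁺]·P(H₂)) = 1.05 × 10^-4.
E = E° − (0.0592/2) log Q = 0.34 − (0.0592/2)(-3.980) = 0.458 V.

0.46 V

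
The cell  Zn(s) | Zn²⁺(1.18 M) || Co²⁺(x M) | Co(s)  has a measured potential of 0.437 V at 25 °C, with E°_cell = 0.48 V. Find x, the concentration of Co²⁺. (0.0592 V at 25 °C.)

From the Nernst equation, log Q = n(E° − E)/0.0592 = 2(0.48 − 0.437)/0.0592 = 1.453, so Q = 28.4.
With Q = [Zn²⁺]/[Co²⁺] and the known concentrations, [Co²⁺] in the denominator gives [Co²⁺] = 0.042 M.

0.042 M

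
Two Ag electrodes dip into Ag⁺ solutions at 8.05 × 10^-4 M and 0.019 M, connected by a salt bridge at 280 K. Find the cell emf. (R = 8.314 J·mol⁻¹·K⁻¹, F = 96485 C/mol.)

0.076 V

Both half-cells are Ag⁺/Ag, so E°_cell = 0. The concentrated side is the cathode; the cell reaction moves Ag⁺ from high to low concentration with n = 1.
Q = [Ag⁺]_dilute/[Ag⁺]_conc = 8.05 × 10^-4/0.019 = 0.0424.
E = 0 − (RT/nF) ln Q = −((8.314×280)/(1×96485))(-3.161) = 0.0763 V.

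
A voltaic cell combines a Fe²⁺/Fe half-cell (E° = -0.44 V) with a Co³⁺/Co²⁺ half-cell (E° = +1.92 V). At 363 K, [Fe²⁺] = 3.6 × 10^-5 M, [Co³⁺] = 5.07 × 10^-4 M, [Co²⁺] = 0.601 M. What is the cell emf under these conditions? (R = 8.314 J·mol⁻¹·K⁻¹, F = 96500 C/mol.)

2.30 V

The Co³⁺/Co²⁺ couple has the higher reduction potential and acts as the cathode, so E°_cell = +1.92 − (-0.44) = 2.36 V.
Balancing electrons gives n = 2; the reaction quotient is Q = [Fe²⁺]·[Co²⁺]^2/[Co³⁺]^2 = 50.6.
E = E° − (RT/nF) ln Q = 2.36 − (8.314×363)/(2×96500) × (3.924) = 2.360 − 0.061 = 2.299 V.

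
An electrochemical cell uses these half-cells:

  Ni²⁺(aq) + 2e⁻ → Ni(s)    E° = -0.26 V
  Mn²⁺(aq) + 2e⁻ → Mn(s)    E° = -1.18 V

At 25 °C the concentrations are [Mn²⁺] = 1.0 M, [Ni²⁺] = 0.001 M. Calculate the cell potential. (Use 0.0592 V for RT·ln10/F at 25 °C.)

0.831 V

The Ni²⁺/Ni couple has the higher reduction potential and acts as the cathode, so E°_cell = -0.26 − (-1.18) = 0.92 V.
Balancing electrons gives n = 2; the reaction quotient is Q = [Mn²⁺]/[Ni²⁺] = 1000.
At 25 °C, E = E° − (0.0592/n) log Q = 0.92 − (0.0592/2)(3.000) = 0.920 − 0.089 = 0.831 V.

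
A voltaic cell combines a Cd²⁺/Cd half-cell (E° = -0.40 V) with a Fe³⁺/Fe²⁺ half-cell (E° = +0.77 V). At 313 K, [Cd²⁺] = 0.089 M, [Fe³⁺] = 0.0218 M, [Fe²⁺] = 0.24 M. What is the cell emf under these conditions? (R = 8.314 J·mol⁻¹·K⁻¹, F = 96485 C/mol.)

The Fe³⁺/Fe²⁺ couple has the higher reduction potential and acts as the cathode, so E°_cell = +0.77 − (-0.40) = 1.17 V.
Balancing electrons gives n = 2; the reaction quotient is Q = [Cd²⁺]·[Fe²⁺]^2/[Fe³⁺]^2 = 10.8.
E = E° − (RT/nF) ln Q = 1.17 − (8.314×313)/(2×96485) × (2.378) = 1.170 − 0.032 = 1.138 V.

1.14 V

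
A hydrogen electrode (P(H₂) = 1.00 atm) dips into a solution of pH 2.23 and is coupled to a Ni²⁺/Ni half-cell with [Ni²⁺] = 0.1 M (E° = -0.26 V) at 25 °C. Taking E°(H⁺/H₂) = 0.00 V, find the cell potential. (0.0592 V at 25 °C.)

The hydrogen couple is the cathode, so E°_cell = 0.26 V; n = 2.
[H⁺] = 10^(−2.23) = 0.0059 M, and Q = [Ni²⁺]·P(H₂) / [H⁺]^2 = 2880.
E = E° − (0.0592/2) log Q = 0.26 − (0.0592/2)(3.460) = 0.158 V.

0.16 V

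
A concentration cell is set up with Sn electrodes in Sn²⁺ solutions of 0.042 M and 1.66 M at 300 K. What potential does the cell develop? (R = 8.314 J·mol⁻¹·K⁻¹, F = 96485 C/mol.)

Both half-cells are Sn²⁺/Sn, so E°_cell = 0. The concentrated side is the cathode; the cell reaction moves Sn²⁺ from high to low concentration with n = 2.
Q = [Sn²⁺]_dilute/[Sn²⁺]_conc = 0.042/1.66 = 0.0253.
E = 0 − (RT/nF) ln Q = −((8.314×300)/(2×96485))(-3.677) = 0.0475 V.

0.048 V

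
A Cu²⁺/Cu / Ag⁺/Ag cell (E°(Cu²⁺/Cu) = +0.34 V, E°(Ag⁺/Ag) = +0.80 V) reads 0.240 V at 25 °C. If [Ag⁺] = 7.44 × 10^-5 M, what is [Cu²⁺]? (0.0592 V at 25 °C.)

0.15 M

From the Nernst equation, log Q = n(E° − E)/0.0592 = 2(0.46 − 0.240)/0.0592 = 7.432, so Q = 2.71 × 10^7.
With Q = [Cu²⁺]/[Ag⁺]^2 and the known concentrations, [Cu²⁺] in the numerator gives [Cu²⁺] = 0.15 M.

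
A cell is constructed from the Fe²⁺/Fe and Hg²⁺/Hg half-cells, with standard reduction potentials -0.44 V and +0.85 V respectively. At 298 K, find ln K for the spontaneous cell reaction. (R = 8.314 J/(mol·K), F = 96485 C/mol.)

ln K = 100.5

E°_cell = +0.85 − (-0.44) = 1.29 V, with n = 2 electrons transferred.
At equilibrium E = 0, so the Nernst equation gives ln K = nFE°/RT = (2)(96485)(1.29)/((8.314)(298)) = 100.47.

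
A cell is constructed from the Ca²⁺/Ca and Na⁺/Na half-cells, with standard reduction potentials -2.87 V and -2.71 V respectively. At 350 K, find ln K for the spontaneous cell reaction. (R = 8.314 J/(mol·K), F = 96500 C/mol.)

E°_cell = -2.71 − (-2.87) = 0.16 V, with n = 2 electrons transferred.
At equilibrium E = 0, so the Nernst equation gives ln K = nFE°/RT = (2)(96500)(0.16)/((8.314)(350)) = 10.61.

ln K = 10.6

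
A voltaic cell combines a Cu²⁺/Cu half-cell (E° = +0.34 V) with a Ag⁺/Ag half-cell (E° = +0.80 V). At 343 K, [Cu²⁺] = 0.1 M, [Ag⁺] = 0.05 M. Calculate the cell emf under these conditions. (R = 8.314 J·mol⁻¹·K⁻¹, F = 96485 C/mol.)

The Ag⁺/Ag couple has the higher reduction potential and acts as the cathode, so E°_cell = +0.80 − (+0.34) = 0.46 V.
Balancing electrons gives n = 2; the reaction quotient is Q = [Cu²⁺]/[Ag⁺]^2 = 40.0.
E = E° − (RT/nF) ln Q = 0.46 − (8.314×343)/(2×96485) × (3.689) = 0.460 − 0.055 = 0.405 V.

0.405 V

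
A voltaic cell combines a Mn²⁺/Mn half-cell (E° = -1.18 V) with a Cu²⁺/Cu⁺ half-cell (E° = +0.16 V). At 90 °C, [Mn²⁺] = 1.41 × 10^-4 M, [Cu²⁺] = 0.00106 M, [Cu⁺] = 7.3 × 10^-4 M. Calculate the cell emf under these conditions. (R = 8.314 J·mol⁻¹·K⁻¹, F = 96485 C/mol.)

The Cu²⁺/Cu⁺ couple has the higher reduction potential and acts as the cathode, so E°_cell = +0.16 − (-1.18) = 1.34 V.
Balancing electrons gives n = 2; the reaction quotient is Q = [Mn²⁺]·[Cu⁺]^2/[Cu²⁺]^2 = 6.69 × 10^-5.
E = E° − (RT/nF) ln Q = 1.34 − (8.314×363)/(2×96485) × (-9.613) = 1.340 + 0.150 = 1.490 V.

1.49 V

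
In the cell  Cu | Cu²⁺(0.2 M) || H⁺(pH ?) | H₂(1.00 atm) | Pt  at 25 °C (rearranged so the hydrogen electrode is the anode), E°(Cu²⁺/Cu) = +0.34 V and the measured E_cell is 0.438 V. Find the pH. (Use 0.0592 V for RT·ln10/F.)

E°_cell = 0.34 V and n = 2.
log Q = n(E° − E)/0.0592 = 2×(0.34 − 0.438)/0.0592 = -3.311.
With Q = [H⁺]^2 / ([Cu²⁺]·P(H₂)), solving for [H⁺] gives log[H⁺] = -2.005, so pH = 2.00.

pH = 2.00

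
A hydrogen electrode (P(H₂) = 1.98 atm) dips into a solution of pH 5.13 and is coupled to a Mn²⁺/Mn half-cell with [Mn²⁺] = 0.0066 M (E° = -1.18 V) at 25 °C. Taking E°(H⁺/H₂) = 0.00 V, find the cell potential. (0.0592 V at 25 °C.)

The hydrogen couple is the cathode, so E°_cell = 1.18 V; n = 2.
[H⁺] = 10^(−5.13) = 7.4 × 10^-6 M, and Q = [Mn²⁺]·P(H₂) / [H⁺]^2 = 2.38 × 10^8.
E = E° − (0.0592/2) log Q = 1.18 − (0.0592/2)(8.376) = 0.932 V.

0.93 V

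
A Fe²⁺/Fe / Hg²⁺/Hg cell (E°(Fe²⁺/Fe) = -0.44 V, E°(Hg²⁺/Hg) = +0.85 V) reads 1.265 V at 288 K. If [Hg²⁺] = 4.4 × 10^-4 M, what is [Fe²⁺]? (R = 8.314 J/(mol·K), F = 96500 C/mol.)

From the Nernst equation, ln Q = nF(E° − E)/RT = 2×96500×(1.29 − 1.265)/(8.314×288) = 2.015, so Q = 7.50.
With Q = [Fe²⁺]/[Hg²⁺] and the known concentrations, [Fe²⁺] in the numerator gives [Fe²⁺] = 0.0033 M.

0.0033 M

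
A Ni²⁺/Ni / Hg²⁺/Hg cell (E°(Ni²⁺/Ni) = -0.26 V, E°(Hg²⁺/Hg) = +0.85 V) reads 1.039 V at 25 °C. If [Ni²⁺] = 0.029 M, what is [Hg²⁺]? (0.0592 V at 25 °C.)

1.2 × 10^-4 M

From the Nernst equation, log Q = n(E° − E)/0.0592 = 2(1.11 − 1.039)/0.0592 = 2.399, so Q = 250.
With Q = [Ni²⁺]/[Hg²⁺] and the known concentrations, [Hg²⁺] in the denominator gives [Hg²⁺] = 1.2 × 10^-4 M.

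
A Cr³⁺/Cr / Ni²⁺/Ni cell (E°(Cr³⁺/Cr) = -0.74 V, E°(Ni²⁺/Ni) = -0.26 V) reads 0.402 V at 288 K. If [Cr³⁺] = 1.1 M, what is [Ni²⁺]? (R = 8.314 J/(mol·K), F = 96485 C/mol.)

0.002 M

From the Nernst equation, ln Q = nF(E° − E)/RT = 6×96485×(0.48 − 0.402)/(8.314×288) = 18.858, so Q = 1.55 × 10^8.
With Q = [Cr³⁺]^2/[Ni²⁺]^3 and the known concentrations, [Ni²⁺]^3 in the denominator gives [Ni²⁺] = 0.002 M.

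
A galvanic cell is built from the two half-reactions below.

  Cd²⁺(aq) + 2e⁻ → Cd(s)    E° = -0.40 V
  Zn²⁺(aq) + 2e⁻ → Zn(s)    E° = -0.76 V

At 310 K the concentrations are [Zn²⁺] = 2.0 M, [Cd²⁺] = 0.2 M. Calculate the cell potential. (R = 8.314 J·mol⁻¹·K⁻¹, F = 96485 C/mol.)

The Cd²⁺/Cd couple has the higher reduction potential and acts as the cathode, so E°_cell = -0.40 − (-0.76) = 0.36 V.
Balancing electrons gives n = 2; the reaction quotient is Q = [Zn²⁺]/[Cd²⁺] = 10.0.
E = E° − (RT/nF) ln Q = 0.36 − (8.314×310)/(2×96485) × (2.303) = 0.360 − 0.031 = 0.329 V.

0.329 V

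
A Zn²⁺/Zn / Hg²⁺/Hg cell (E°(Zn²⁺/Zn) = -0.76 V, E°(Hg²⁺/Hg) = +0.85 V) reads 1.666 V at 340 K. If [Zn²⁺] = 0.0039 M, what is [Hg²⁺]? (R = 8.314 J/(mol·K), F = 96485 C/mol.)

From the Nernst equation, ln Q = nF(E° − E)/RT = 2×96485×(1.61 − 1.666)/(8.314×340) = -3.823, so Q = 0.0219.
With Q = [Zn²⁺]/[Hg²⁺] and the known concentrations, [Hg²⁺] in the denominator gives [Hg²⁺] = 0.18 M.

0.18 M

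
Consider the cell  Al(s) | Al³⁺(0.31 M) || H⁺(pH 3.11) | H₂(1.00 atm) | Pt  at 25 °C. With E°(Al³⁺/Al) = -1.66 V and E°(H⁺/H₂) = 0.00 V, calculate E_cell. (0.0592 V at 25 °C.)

1.49 V

The hydrogen couple is the cathode, so E°_cell = 1.66 V; n = 6.
[H⁺] = 10^(−3.11) = 7.8 × 10^-4 M, and Q = [Al³⁺]^2·P(H₂)^3 / [H⁺]^6 = 4.39 × 10^17.
E = E° − (0.0592/6) log Q = 1.66 − (0.0592/6)(17.643) = 1.486 V.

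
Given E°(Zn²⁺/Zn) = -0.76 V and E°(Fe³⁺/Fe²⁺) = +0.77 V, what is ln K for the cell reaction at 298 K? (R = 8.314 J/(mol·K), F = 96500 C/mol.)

E°_cell = +0.77 − (-0.76) = 1.53 V, with n = 2 electrons transferred.
At equilibrium E = 0, so the Nernst equation gives ln K = nFE°/RT = (2)(96500)(1.53)/((8.314)(298)) = 119.19.

ln K = 119.2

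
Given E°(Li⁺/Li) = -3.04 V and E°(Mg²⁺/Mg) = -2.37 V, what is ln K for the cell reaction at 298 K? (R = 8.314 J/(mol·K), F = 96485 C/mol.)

E°_cell = -2.37 − (-3.04) = 0.67 V, with n = 2 electrons transferred.
At equilibrium E = 0, so the Nernst equation gives ln K = nFE°/RT = (2)(96485)(0.67)/((8.314)(298)) = 52.18.

ln K = 52.2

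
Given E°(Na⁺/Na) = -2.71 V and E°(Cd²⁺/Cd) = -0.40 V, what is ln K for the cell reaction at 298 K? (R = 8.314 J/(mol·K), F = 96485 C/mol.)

ln K = 179.9

E°_cell = -0.40 − (-2.71) = 2.31 V, with n = 2 electrons transferred.
At equilibrium E = 0, so the Nernst equation gives ln K = nFE°/RT = (2)(96485)(2.31)/((8.314)(298)) = 179.92.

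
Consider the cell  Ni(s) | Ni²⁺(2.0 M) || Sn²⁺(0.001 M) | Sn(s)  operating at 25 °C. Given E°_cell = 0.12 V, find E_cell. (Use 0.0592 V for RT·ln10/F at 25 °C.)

Balancing electrons gives n = 2; the reaction quotient is Q = [Ni²⁺]/[Sn²⁺] = 2000.
At 25 °C, E = E° − (0.0592/n) log Q = 0.12 − (0.0592/2)(3.301) = 0.120 − 0.098 = 0.022 V.

0.022 V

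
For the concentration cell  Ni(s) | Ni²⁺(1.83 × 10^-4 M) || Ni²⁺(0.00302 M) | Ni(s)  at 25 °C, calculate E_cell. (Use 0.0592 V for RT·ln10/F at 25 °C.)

Both half-cells are Ni²⁺/Ni, so E°_cell = 0. The concentrated side is the cathode; the cell reaction moves Ni²⁺ from high to low concentration with n = 2.
Q = [Ni²⁺]_dilute/[Ni²⁺]_conc = 1.83 × 10^-4/0.00302 = 0.0606.
E = 0 − (0.0592/2) log Q = −(0.0592/2)(-1.218) = 0.0361 V.

0.036 V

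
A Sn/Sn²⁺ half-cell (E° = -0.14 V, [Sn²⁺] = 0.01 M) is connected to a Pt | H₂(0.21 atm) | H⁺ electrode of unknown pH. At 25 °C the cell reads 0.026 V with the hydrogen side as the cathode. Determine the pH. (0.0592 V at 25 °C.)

pH = 3.26

E°_cell = 0.14 V and n = 2.
log Q = n(E° − E)/0.0592 = 2×(0.14 − 0.026)/0.0592 = 3.851.
With Q = [Sn²⁺]·P(H₂) / [H⁺]^2, solving for [H⁺] gives log[H⁺] = -3.265, so pH = 3.26.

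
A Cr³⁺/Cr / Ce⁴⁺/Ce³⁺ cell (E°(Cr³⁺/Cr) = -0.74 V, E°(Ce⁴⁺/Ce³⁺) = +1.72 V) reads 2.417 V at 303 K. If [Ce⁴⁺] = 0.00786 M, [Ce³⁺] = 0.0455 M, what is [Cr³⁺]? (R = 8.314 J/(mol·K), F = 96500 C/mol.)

From the Nernst equation, ln Q = nF(E° − E)/RT = 3×96500×(2.46 − 2.417)/(8.314×303) = 4.942, so Q = 140.
With Q = [Cr³⁺]·[Ce³⁺]^3/[Ce⁴⁺]^3 and the known concentrations, [Cr³⁺] in the numerator gives [Cr³⁺] = 0.72 M.

0.72 M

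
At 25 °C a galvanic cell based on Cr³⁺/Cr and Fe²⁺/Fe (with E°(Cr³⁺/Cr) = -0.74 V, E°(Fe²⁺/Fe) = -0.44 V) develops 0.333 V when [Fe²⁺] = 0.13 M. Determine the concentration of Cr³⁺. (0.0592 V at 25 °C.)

From the Nernst equation, log Q = n(E° − E)/0.0592 = 6(0.30 − 0.333)/0.0592 = -3.345, so Q = 4.52 × 10^-4.
With Q = [Cr³⁺]^2/[Fe²⁺]^3 and the known concentrations, [Cr³⁺]^2 in the numerator gives [Cr³⁺] = 0.001 M.

0.001 M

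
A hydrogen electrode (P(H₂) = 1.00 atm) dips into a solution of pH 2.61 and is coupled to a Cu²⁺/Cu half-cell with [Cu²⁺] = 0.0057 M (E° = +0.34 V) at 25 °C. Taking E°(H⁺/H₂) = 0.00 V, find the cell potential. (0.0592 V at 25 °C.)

The Cu²⁺/Cu couple is the cathode, so E°_cell = 0.34 V; n = 2.
[H⁺] = 10^(−2.61) = 0.0025 M, and Q = [H⁺]^2 / ([Cu²⁺]·P(H₂)) = 0.00106.
E = E° − (0.0592/2) log Q = 0.34 − (0.0592/2)(-2.976) = 0.428 V.

0.43 V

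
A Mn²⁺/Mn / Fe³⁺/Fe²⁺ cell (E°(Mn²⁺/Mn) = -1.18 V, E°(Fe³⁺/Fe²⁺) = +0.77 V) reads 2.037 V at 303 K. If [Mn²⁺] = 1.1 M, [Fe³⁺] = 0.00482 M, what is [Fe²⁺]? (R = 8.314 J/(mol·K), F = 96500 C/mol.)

1.6 × 10^-4 M

From the Nernst equation, ln Q = nF(E° − E)/RT = 2×96500×(1.95 − 2.037)/(8.314×303) = -6.665, so Q = 0.00127.
With Q = [Mn²⁺]·[Fe²⁺]^2/[Fe³⁺]^2 and the known concentrations, [Fe²⁺]^2 in the numerator gives [Fe²⁺] = 1.6 × 10^-4 M.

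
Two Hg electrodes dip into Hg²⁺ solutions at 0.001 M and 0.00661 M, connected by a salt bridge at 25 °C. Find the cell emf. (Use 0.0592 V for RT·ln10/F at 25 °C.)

Both half-cells are Hg²⁺/Hg, so E°_cell = 0. The concentrated side is the cathode; the cell reaction moves Hg²⁺ from high to low concentration with n = 2.
Q = [Hg²⁺]_dilute/[Hg²⁺]_conc = 0.001/0.00661 = 0.151.
E = 0 − (0.0592/2) log Q = −(0.0592/2)(-0.820) = 0.0243 V.

0.024 V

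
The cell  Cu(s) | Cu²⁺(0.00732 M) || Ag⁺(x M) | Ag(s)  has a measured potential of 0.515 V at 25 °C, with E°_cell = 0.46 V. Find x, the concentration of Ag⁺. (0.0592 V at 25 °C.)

0.73 M

From the Nernst equation, log Q = n(E° − E)/0.0592 = 2(0.46 − 0.515)/0.0592 = -1.858, so Q = 0.0139.
With Q = [Cu²⁺]/[Ag⁺]^2 and the known concentrations, [Ag⁺]^2 in the denominator gives [Ag⁺] = 0.73 M.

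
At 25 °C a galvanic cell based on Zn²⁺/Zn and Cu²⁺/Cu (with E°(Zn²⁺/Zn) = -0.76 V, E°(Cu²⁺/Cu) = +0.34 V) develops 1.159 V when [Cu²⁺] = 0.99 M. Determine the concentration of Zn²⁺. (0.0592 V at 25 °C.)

0.01 M

From the Nernst equation, log Q = n(E° − E)/0.0592 = 2(1.10 − 1.159)/0.0592 = -1.993, so Q = 0.0102.
With Q = [Zn²⁺]/[Cu²⁺] and the known concentrations, [Zn²⁺] in the numerator gives [Zn²⁺] = 0.01 M.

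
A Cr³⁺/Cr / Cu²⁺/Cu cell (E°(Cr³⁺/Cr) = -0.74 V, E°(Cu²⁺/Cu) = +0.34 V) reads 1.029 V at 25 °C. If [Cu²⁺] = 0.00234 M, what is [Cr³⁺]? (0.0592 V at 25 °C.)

From the Nernst equation, log Q = n(E° − E)/0.0592 = 6(1.08 − 1.029)/0.0592 = 5.169, so Q = 1.48 × 10^5.
With Q = [Cr³⁺]^2/[Cu²⁺]^3 and the known concentrations, [Cr³⁺]^2 in the numerator gives [Cr³⁺] = 0.043 M.

0.043 M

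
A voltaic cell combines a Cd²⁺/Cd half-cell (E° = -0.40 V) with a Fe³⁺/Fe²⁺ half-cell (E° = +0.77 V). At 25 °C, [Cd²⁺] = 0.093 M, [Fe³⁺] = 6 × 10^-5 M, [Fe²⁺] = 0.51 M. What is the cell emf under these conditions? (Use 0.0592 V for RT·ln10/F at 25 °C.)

The Fe³⁺/Fe²⁺ couple has the higher reduction potential and acts as the cathode, so E°_cell = +0.77 − (-0.40) = 1.17 V.
Balancing electrons gives n = 2; the reaction quotient is Q = [Cd²⁺]·[Fe²⁺]^2/[Fe³⁺]^2 = 6.72 × 10^6.
At 25 °C, E = E° − (0.0592/n) log Q = 1.17 − (0.0592/2)(6.827) = 1.170 − 0.202 = 0.968 V.

0.968 V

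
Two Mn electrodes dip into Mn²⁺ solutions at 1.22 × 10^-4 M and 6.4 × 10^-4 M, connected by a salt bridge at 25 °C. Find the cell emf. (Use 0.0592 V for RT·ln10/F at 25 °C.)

Both half-cells are Mn²⁺/Mn, so E°_cell = 0. The concentrated side is the cathode; the cell reaction moves Mn²⁺ from high to low concentration with n = 2.
Q = [Mn²⁺]_dilute/[Mn²⁺]_conc = 1.22 × 10^-4/6.4 × 10^-4 = 0.191.
E = 0 − (0.0592/2) log Q = −(0.0592/2)(-0.720) = 0.0213 V.

0.021 V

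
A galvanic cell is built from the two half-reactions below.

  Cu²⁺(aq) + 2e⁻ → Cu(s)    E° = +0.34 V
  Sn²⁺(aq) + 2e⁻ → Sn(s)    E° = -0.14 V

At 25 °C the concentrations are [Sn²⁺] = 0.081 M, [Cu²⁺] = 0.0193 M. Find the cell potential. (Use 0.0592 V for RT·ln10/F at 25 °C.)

0.462 V

The Cu²⁺/Cu couple has the higher reduction potential and acts as the cathode, so E°_cell = +0.34 − (-0.14) = 0.48 V.
Balancing electrons gives n = 2; the reaction quotient is Q = [Sn²⁺]/[Cu²⁺] = 4.20.
At 25 °C, E = E° − (0.0592/n) log Q = 0.48 − (0.0592/2)(0.623) = 0.480 − 0.018 = 0.462 V.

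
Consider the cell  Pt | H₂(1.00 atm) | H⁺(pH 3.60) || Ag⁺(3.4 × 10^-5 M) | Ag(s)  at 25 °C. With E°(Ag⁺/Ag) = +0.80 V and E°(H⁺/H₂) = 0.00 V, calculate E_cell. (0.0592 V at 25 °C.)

The Ag⁺/Ag couple is the cathode, so E°_cell = 0.80 V; n = 2.
[H⁺] = 10^(−3.60) = 2.5 × 10^-4 M, and Q = [H⁺]^2 / ([Ag⁺]^2·P(H₂)) = 54.6.
E = E° − (0.0592/2) log Q = 0.80 − (0.0592/2)(1.737) = 0.749 V.

0.75 V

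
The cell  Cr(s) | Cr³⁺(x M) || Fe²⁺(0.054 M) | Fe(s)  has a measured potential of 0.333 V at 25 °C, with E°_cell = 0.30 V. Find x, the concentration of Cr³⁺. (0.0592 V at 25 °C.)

2.7 × 10^-4 M

From the Nernst equation, log Q = n(E° − E)/0.0592 = 6(0.30 − 0.333)/0.0592 = -3.345, so Q = 4.52 × 10^-4.
With Q = [Cr³⁺]^2/[Fe²⁺]^3 and the known concentrations, [Cr³⁺]^2 in the numerator gives [Cr³⁺] = 2.7 × 10^-4 M.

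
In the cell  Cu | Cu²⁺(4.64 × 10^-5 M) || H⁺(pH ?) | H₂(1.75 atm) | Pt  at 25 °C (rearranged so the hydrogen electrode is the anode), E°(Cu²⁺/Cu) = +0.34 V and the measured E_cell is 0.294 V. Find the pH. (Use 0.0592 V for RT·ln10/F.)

pH = 1.27

E°_cell = 0.34 V and n = 2.
log Q = n(E° − E)/0.0592 = 2×(0.34 − 0.294)/0.0592 = 1.554.
With Q = [H⁺]^2 / ([Cu²⁺]·P(H₂)), solving for [H⁺] gives log[H⁺] = -1.268, so pH = 1.27.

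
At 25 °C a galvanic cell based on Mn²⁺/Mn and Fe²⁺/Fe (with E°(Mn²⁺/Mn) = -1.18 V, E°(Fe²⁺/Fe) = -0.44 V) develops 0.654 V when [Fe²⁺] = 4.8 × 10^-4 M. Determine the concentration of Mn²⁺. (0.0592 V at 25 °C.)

0.39 M

From the Nernst equation, log Q = n(E° − E)/0.0592 = 2(0.74 − 0.654)/0.0592 = 2.905, so Q = 804.
With Q = [Mn²⁺]/[Fe²⁺] and the known concentrations, [Mn²⁺] in the numerator gives [Mn²⁺] = 0.39 M.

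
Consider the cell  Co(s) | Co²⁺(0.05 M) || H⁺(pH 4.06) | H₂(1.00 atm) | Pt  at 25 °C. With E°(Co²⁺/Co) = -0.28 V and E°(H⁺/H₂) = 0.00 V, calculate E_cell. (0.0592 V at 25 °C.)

0.078 V

The hydrogen couple is the cathode, so E°_cell = 0.28 V; n = 2.
[H⁺] = 10^(−4.06) = 8.7 × 10^-5 M, and Q = [Co²⁺]·P(H₂) / [H⁺]^2 = 6.59 × 10^6.
E = E° − (0.0592/2) log Q = 0.28 − (0.0592/2)(6.819) = 0.078 V.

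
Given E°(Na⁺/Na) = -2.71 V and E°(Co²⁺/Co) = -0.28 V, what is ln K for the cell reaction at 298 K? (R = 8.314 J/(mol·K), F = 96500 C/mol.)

ln K = 189.3

E°_cell = -0.28 − (-2.71) = 2.43 V, with n = 2 electrons transferred.
At equilibrium E = 0, so the Nernst equation gives ln K = nFE°/RT = (2)(96500)(2.43)/((8.314)(298)) = 189.29.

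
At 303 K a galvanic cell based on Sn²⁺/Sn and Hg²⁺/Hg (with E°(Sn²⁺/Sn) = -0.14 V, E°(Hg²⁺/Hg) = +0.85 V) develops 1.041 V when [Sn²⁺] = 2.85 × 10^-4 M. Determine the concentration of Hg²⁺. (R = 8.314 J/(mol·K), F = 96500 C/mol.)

0.014 M

From the Nernst equation, ln Q = nF(E° − E)/RT = 2×96500×(0.99 − 1.041)/(8.314×303) = -3.907, so Q = 0.0201.
With Q = [Sn²⁺]/[Hg²⁺] and the known concentrations, [Hg²⁺] in the denominator gives [Hg²⁺] = 0.014 M.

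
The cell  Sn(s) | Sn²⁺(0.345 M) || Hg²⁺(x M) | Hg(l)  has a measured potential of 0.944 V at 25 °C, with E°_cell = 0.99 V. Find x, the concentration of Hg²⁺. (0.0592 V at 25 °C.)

From the Nernst equation, log Q = n(E° − E)/0.0592 = 2(0.99 − 0.944)/0.0592 = 1.554, so Q = 35.8.
With Q = [Sn²⁺]/[Hg²⁺] and the known concentrations, [Hg²⁺] in the denominator gives [Hg²⁺] = 0.0096 M.

0.0096 M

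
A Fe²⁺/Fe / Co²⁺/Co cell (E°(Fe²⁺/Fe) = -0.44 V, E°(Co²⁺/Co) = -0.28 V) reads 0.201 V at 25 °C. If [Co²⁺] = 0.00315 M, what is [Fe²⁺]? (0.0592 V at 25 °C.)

1.3 × 10^-4 M

From the Nernst equation, log Q = n(E° − E)/0.0592 = 2(0.16 − 0.201)/0.0592 = -1.385, so Q = 0.0412.
With Q = [Fe²⁺]/[Co²⁺] and the known concentrations, [Fe²⁺] in the numerator gives [Fe²⁺] = 1.3 × 10^-4 M.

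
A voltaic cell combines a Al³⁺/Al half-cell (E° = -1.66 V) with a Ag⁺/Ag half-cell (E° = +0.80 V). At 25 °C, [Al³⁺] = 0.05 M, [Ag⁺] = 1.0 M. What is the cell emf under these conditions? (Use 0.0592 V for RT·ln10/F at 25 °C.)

2.49 V

The Ag⁺/Ag couple has the higher reduction potential and acts as the cathode, so E°_cell = +0.80 − (-1.66) = 2.46 V.
Balancing electrons gives n = 3; the reaction quotient is Q = [Al³⁺]/[Ag⁺]^3 = 0.0500.
At 25 °C, E = E° − (0.0592/n) log Q = 2.46 − (0.0592/3)(-1.301) = 2.460 + 0.026 = 2.486 V.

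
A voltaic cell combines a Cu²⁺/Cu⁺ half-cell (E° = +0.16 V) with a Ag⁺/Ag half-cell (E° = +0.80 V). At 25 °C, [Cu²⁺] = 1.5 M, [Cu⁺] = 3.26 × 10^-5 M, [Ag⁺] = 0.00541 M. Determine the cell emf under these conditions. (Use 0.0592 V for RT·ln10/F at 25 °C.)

The Ag⁺/Ag couple has the higher reduction potential and acts as the cathode, so E°_cell = +0.80 − (+0.16) = 0.64 V.
Balancing electrons gives n = 1; the reaction quotient is Q = [Cu²⁺]/([Cu⁺]·[Ag⁺]) = 8.51 × 10^6.
At 25 °C, E = E° − (0.0592/n) log Q = 0.64 − (0.0592/1)(6.930) = 0.640 − 0.410 = 0.230 V.

0.230 V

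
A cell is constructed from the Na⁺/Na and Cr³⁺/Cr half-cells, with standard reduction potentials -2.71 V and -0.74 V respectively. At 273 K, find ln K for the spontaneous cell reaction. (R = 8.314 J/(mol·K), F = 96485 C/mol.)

E°_cell = -0.74 − (-2.71) = 1.97 V, with n = 3 electrons transferred.
At equilibrium E = 0, so the Nernst equation gives ln K = nFE°/RT = (3)(96485)(1.97)/((8.314)(273)) = 251.23.

ln K = 251.2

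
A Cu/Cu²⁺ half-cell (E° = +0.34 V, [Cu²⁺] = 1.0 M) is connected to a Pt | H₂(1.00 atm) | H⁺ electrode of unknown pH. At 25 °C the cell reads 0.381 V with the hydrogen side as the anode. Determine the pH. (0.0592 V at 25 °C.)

pH = 0.69

E°_cell = 0.34 V and n = 2.
log Q = n(E° − E)/0.0592 = 2×(0.34 − 0.381)/0.0592 = -1.385.
With Q = [H⁺]^2 / ([Cu²⁺]·P(H₂)), solving for [H⁺] gives log[H⁺] = -0.693, so pH = 0.69.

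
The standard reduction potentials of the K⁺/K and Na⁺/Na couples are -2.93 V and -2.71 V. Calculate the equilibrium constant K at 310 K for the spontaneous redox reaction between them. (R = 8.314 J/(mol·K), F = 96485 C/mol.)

3800

E°_cell = -2.71 − (-2.93) = 0.22 V, with n = 1 electron transferred.
At equilibrium E = 0, so the Nernst equation gives ln K = nFE°/RT = (1)(96485)(0.22)/((8.314)(310)) = 8.24.
K = e^8.24 = 3800.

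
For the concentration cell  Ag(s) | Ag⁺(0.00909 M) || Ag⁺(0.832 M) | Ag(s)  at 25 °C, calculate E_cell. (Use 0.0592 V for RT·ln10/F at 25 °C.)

0.12 V

Both half-cells are Ag⁺/Ag, so E°_cell = 0. The concentrated side is the cathode; the cell reaction moves Ag⁺ from high to low concentration with n = 1.
Q = [Ag⁺]_dilute/[Ag⁺]_conc = 0.00909/0.832 = 0.0109.
E = 0 − (0.0592/1) log Q = −(0.0592/1)(-1.962) = 0.1162 V.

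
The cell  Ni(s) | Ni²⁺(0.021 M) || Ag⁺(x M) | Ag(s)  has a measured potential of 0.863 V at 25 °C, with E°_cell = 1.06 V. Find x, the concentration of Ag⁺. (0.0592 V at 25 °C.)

From the Nernst equation, log Q = n(E° − E)/0.0592 = 2(1.06 − 0.863)/0.0592 = 6.655, so Q = 4.52 × 10^6.
With Q = [Ni²⁺]/[Ag⁺]^2 and the known concentrations, [Ag⁺]^2 in the denominator gives [Ag⁺] = 6.8 × 10^-5 M.

6.8 × 10^-5 M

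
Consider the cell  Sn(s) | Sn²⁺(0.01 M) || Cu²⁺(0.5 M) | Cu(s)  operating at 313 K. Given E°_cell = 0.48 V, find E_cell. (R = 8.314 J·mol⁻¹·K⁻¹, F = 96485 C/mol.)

0.533 V

Balancing electrons gives n = 2; the reaction quotient is Q = [Sn²⁺]/[Cu²⁺] = 0.0200.
E = E° − (RT/nF) ln Q = 0.48 − (8.314×313)/(2×96485) × (-3.912) = 0.480 + 0.053 = 0.533 V.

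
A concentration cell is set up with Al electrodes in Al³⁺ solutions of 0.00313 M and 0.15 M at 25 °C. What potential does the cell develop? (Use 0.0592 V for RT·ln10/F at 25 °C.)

0.033 V

Both half-cells are Al³⁺/Al, so E°_cell = 0. The concentrated side is the cathode; the cell reaction moves Al³⁺ from high to low concentration with n = 3.
Q = [Al³⁺]_dilute/[Al³⁺]_conc = 0.00313/0.15 = 0.0209.
E = 0 − (0.0592/3) log Q = −(0.0592/3)(-1.681) = 0.0332 V.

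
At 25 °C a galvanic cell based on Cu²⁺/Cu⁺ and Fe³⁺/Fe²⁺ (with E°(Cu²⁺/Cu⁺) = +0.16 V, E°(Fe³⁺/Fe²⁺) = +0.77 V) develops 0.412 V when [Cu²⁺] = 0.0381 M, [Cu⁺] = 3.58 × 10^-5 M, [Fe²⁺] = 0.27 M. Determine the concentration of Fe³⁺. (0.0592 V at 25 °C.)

From the Nernst equation, log Q = n(E° − E)/0.0592 = 1(0.61 − 0.412)/0.0592 = 3.345, so Q = 2210.
With Q = [Cu²⁺]·[Fe²⁺]/([Cu⁺]·[Fe³⁺]) and the known concentrations, [Fe³⁺] in the denominator gives [Fe³⁺] = 0.13 M.

0.13 M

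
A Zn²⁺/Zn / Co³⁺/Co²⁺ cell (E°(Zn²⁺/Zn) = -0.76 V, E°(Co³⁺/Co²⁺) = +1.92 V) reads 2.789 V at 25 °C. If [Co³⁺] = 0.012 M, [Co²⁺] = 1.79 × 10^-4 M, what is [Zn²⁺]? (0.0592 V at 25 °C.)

From the Nernst equation, log Q = n(E° − E)/0.0592 = 2(2.68 − 2.789)/0.0592 = -3.682, so Q = 2.08 × 10^-4.
With Q = [Zn²⁺]·[Co²⁺]^2/[Co³⁺]^2 and the known concentrations, [Zn²⁺] in the numerator gives [Zn²⁺] = 0.93 M.

0.93 M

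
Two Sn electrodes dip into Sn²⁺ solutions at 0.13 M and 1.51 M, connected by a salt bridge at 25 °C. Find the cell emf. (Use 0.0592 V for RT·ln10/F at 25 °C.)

0.032 V

Both half-cells are Sn²⁺/Sn, so E°_cell = 0. The concentrated side is the cathode; the cell reaction moves Sn²⁺ from high to low concentration with n = 2.
Q = [Sn²⁺]_dilute/[Sn²⁺]_conc = 0.13/1.51 = 0.0861.
E = 0 − (0.0592/2) log Q = −(0.0592/2)(-1.065) = 0.0315 V.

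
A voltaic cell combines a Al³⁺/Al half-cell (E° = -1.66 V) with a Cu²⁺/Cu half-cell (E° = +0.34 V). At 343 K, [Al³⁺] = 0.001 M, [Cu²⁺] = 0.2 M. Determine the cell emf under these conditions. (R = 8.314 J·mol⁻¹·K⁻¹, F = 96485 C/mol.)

2.04 V

The Cu²⁺/Cu couple has the higher reduction potential and acts as the cathode, so E°_cell = +0.34 − (-1.66) = 2.00 V.
Balancing electrons gives n = 6; the reaction quotient is Q = [Al³⁺]^2/[Cu²⁺]^3 = 1.25 × 10^-4.
E = E° − (RT/nF) ln Q = 2.00 − (8.314×343)/(6×96485) × (-8.987) = 2.000 + 0.044 = 2.044 V.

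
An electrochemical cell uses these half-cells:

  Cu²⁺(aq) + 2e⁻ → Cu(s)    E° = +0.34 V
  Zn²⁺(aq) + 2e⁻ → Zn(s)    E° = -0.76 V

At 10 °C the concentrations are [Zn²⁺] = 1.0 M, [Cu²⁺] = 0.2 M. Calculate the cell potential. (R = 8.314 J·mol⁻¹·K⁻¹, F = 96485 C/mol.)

1.08 V

The Cu²⁺/Cu couple has the higher reduction potential and acts as the cathode, so E°_cell = +0.34 − (-0.76) = 1.10 V.
Balancing electrons gives n = 2; the reaction quotient is Q = [Zn²⁺]/[Cu²⁺] = 5.00.
E = E° − (RT/nF) ln Q = 1.10 − (8.314×283)/(2×96485) × (1.609) = 1.100 − 0.020 = 1.080 V.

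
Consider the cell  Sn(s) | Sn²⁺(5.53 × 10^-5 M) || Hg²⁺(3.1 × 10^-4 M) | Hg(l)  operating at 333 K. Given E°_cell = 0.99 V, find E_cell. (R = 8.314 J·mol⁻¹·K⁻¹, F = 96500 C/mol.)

Balancing electrons gives n = 2; the reaction quotient is Q = [Sn²⁺]/[Hg²⁺] = 0.178.
E = E° − (RT/nF) ln Q = 0.99 − (8.314×333)/(2×96500) × (-1.724) = 0.990 + 0.025 = 1.015 V.

1.01 V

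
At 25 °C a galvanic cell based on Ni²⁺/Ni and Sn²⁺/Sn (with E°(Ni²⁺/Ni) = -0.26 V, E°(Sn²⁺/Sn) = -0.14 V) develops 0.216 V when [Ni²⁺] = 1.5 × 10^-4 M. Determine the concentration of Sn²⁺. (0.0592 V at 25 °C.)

0.26 M

From the Nernst equation, log Q = n(E° − E)/0.0592 = 2(0.12 − 0.216)/0.0592 = -3.243, so Q = 5.71 × 10^-4.
With Q = [Ni²⁺]/[Sn²⁺] and the known concentrations, [Sn²⁺] in the denominator gives [Sn²⁺] = 0.26 M.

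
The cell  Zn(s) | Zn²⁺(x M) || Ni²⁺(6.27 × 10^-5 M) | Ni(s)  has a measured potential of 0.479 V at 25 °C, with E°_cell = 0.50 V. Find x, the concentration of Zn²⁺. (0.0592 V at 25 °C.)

3.2 × 10^-4 M

From the Nernst equation, log Q = n(E° − E)/0.0592 = 2(0.50 − 0.479)/0.0592 = 0.709, so Q = 5.12.
With Q = [Zn²⁺]/[Ni²⁺] and the known concentrations, [Zn²⁺] in the numerator gives [Zn²⁺] = 3.2 × 10^-4 M.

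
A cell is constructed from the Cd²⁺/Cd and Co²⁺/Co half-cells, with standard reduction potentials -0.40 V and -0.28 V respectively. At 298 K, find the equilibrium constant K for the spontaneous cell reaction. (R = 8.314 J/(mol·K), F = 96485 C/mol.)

1.1 × 10^4

E°_cell = -0.28 − (-0.40) = 0.12 V, with n = 2 electrons transferred.
At equilibrium E = 0, so the Nernst equation gives ln K = nFE°/RT = (2)(96485)(0.12)/((8.314)(298)) = 9.35.
K = e^9.35 = 1.1 × 10^4.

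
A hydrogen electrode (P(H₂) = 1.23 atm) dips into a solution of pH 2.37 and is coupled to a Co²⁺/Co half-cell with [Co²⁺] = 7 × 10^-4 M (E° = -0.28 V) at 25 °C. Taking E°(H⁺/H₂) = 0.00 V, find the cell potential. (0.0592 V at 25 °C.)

The hydrogen couple is the cathode, so E°_cell = 0.28 V; n = 2.
[H⁺] = 10^(−2.37) = 0.0043 M, and Q = [Co²⁺]·P(H₂) / [H⁺]^2 = 47.3.
E = E° − (0.0592/2) log Q = 0.28 − (0.0592/2)(1.675) = 0.230 V.

0.23 V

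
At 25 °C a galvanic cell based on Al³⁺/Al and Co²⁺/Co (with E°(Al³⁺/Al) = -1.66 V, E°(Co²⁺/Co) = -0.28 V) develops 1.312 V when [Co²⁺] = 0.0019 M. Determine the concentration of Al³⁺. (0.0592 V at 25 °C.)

From the Nernst equation, log Q = n(E° − E)/0.0592 = 6(1.38 − 1.312)/0.0592 = 6.892, so Q = 7.8 × 10^6.
With Q = [Al³⁺]^2/[Co²⁺]^3 and the known concentrations, [Al³⁺]^2 in the numerator gives [Al³⁺] = 0.23 M.

0.23 M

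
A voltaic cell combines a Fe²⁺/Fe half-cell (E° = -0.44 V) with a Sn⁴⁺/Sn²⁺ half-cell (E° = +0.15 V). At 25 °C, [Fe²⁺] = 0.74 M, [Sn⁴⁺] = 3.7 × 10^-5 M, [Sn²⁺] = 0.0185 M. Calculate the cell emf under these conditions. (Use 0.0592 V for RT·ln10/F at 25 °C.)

0.514 V

The Sn⁴⁺/Sn²⁺ couple has the higher reduction potential and acts as the cathode, so E°_cell = +0.15 − (-0.44) = 0.59 V.
Balancing electrons gives n = 2; the reaction quotient is Q = [Fe²⁺]·[Sn²⁺]/[Sn⁴⁺] = 370.
At 25 °C, E = E° − (0.0592/n) log Q = 0.59 − (0.0592/2)(2.568) = 0.590 − 0.076 = 0.514 V.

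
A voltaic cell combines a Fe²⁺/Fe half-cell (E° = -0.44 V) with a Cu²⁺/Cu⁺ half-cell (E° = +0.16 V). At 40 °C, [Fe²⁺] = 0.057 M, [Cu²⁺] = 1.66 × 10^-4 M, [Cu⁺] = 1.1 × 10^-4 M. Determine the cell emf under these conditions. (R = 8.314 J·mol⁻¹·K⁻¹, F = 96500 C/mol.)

0.650 V

The Cu²⁺/Cu⁺ couple has the higher reduction potential and acts as the cathode, so E°_cell = +0.16 − (-0.44) = 0.60 V.
Balancing electrons gives n = 2; the reaction quotient is Q = [Fe²⁺]·[Cu⁺]^2/[Cu²⁺]^2 = 0.0250.
E = E° − (RT/nF) ln Q = 0.60 − (8.314×313)/(2×96500) × (-3.688) = 0.600 + 0.050 = 0.650 V.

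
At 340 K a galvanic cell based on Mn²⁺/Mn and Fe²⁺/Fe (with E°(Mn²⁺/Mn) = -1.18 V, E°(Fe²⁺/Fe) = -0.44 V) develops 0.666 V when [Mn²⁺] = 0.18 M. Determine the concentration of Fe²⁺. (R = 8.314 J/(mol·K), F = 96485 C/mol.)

From the Nernst equation, ln Q = nF(E° − E)/RT = 2×96485×(0.74 − 0.666)/(8.314×340) = 5.052, so Q = 156.
With Q = [Mn²⁺]/[Fe²⁺] and the known concentrations, [Fe²⁺] in the denominator gives [Fe²⁺] = 0.0012 M.

0.0012 M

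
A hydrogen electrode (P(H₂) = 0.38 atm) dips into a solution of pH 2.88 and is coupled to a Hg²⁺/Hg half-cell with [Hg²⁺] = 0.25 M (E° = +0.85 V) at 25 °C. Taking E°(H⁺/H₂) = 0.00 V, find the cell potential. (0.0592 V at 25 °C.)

0.99 V

The Hg²⁺/Hg couple is the cathode, so E°_cell = 0.85 V; n = 2.
[H⁺] = 10^(−2.88) = 0.0013 M, and Q = [H⁺]^2 / ([Hg²⁺]·P(H₂)) = 1.83 × 10^-5.
E = E° − (0.0592/2) log Q = 0.85 − (0.0592/2)(-4.738) = 0.990 V.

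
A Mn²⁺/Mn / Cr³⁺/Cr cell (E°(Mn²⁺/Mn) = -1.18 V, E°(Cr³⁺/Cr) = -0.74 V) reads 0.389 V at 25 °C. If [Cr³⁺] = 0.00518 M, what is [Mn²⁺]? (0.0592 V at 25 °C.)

From the Nernst equation, log Q = n(E° − E)/0.0592 = 6(0.44 − 0.389)/0.0592 = 5.169, so Q = 1.48 × 10^5.
With Q = [Mn²⁺]^3/[Cr³⁺]^2 and the known concentrations, [Mn²⁺]^3 in the numerator gives [Mn²⁺] = 1.6 M.

1.6 M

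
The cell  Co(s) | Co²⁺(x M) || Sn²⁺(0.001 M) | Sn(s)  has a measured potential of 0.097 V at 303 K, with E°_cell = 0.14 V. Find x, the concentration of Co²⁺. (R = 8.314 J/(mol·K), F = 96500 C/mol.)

From the Nernst equation, ln Q = nF(E° − E)/RT = 2×96500×(0.14 − 0.097)/(8.314×303) = 3.294, so Q = 27.0.
With Q = [Co²⁺]/[Sn²⁺] and the known concentrations, [Co²⁺] in the numerator gives [Co²⁺] = 0.027 M.

0.027 M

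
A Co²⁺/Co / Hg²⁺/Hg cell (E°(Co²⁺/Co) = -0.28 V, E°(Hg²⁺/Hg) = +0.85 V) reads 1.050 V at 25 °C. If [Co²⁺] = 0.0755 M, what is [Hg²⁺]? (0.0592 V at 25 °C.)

From the Nernst equation, log Q = n(E° − E)/0.0592 = 2(1.13 − 1.050)/0.0592 = 2.703, so Q = 504.
With Q = [Co²⁺]/[Hg²⁺] and the known concentrations, [Hg²⁺] in the denominator gives [Hg²⁺] = 1.5 × 10^-4 M.

1.5 × 10^-4 M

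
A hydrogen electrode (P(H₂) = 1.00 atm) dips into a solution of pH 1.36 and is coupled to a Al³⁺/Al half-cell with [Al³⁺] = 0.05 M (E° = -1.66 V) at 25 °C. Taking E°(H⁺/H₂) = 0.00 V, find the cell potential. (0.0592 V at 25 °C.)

The hydrogen couple is the cathode, so E°_cell = 1.66 V; n = 6.
[H⁺] = 10^(−1.36) = 0.044 M, and Q = [Al³⁺]^2·P(H₂)^3 / [H⁺]^6 = 3.61 × 10^5.
E = E° − (0.0592/6) log Q = 1.66 − (0.0592/6)(5.558) = 1.605 V.

1.61 V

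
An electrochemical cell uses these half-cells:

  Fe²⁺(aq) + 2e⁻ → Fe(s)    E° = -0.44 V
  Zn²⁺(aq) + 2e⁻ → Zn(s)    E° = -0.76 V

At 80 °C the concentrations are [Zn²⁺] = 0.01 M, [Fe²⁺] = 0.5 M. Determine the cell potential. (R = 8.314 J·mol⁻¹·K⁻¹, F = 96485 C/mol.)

0.379 V

The Fe²⁺/Fe couple has the higher reduction potential and acts as the cathode, so E°_cell = -0.44 − (-0.76) = 0.32 V.
Balancing electrons gives n = 2; the reaction quotient is Q = [Zn²⁺]/[Fe²⁺] = 0.0200.
E = E° − (RT/nF) ln Q = 0.32 − (8.314×353)/(2×96485) × (-3.912) = 0.320 + 0.059 = 0.379 V.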